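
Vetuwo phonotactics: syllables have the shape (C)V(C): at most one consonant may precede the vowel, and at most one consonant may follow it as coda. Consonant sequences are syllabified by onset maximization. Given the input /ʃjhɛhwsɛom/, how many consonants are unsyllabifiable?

Under (C)V(C), the unsyllabifiable consonants are /ʃ/, /j/, /w/ (at most one coda consonant is licensed; onsets are limited to one consonant).

3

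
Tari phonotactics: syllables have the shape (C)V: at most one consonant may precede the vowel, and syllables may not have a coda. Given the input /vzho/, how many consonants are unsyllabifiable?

The consonants /v/, /z/ cannot be parsed into a legal (C)V syllable (no codas are permitted; onsets are limited to one consonant).

2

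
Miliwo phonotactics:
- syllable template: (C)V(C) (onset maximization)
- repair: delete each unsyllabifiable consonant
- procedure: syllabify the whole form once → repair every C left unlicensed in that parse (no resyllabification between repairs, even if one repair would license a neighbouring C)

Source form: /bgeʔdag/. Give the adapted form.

geʔdag

Under (C)V(C), the unsyllabifiable consonants are /b/ (at most one coda consonant is licensed; onsets are limited to one consonant).
Deleting the stranded consonants removes /b/.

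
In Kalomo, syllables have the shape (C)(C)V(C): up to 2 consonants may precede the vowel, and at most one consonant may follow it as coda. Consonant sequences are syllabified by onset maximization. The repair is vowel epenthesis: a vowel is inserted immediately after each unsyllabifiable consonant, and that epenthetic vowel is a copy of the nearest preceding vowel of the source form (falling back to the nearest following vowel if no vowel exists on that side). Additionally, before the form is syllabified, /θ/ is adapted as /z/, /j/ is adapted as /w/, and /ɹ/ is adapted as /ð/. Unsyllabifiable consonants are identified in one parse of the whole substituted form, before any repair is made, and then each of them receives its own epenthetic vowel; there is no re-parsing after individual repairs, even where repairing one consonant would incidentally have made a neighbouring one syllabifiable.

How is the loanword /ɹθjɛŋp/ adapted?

ðɛzwɛŋpɛ

Substitution: /ɹ/ → /ð/, /θ/ → /z/, /j/ → /w/, giving /ðzwɛŋp/.
Under (C)(C)V(C), the unsyllabifiable consonants are /ð/, /p/ (at most one coda consonant is licensed; onsets may contain at most 2 consonants).
Each unlicensed consonant becomes the onset of a new syllable: /ð/ → /ðɛ/, /p/ → /pɛ/.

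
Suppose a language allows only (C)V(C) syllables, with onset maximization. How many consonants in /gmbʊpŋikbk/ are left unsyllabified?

The consonants /g/, /m/, /b/, /k/ cannot be parsed into a legal (C)V(C) syllable (at most one coda consonant is licensed; onsets are limited to one consonant).

4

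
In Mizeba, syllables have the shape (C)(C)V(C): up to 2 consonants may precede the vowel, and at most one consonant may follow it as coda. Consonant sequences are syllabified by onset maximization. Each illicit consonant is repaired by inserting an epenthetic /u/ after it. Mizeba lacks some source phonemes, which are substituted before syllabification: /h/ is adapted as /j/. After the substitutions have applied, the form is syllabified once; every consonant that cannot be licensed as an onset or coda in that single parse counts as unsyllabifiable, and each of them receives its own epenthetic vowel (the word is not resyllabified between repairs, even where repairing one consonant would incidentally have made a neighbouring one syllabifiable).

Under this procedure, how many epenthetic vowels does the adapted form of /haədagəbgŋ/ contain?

2

After substitution the input is /jaədagəbgŋ/.
The unsyllabifiable consonants are /g/, /ŋ/; each receives one epenthetic vowel.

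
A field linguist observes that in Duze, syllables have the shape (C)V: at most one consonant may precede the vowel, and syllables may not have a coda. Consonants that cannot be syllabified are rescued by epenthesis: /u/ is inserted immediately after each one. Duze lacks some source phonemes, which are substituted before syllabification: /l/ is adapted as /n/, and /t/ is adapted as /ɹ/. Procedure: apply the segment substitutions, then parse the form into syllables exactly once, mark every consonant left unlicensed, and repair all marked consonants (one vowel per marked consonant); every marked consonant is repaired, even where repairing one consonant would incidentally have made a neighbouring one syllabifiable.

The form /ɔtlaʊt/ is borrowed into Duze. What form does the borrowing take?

ɔɹunaʊɹu

Substitution: /t/ → /ɹ/, /l/ → /n/, giving /ɔɹnaʊɹ/.
Syllabifying with onset maximization leaves /ɹ/, /ɹ/ stranded (no codas are permitted; onsets are limited to one consonant).
Each unlicensed consonant becomes the onset of a new syllable: /ɹ/ → /ɹu/, /ɹ/ → /ɹu/.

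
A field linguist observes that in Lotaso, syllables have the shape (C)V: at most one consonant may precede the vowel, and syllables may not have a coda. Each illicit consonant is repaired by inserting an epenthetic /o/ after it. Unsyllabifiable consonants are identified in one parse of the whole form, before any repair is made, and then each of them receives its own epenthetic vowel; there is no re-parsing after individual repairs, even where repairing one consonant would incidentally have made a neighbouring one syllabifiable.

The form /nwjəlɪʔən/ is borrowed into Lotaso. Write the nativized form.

nowojəlɪʔəno

Syllabifying with onset maximization leaves /n/, /w/, /n/ stranded (no codas are permitted; onsets are limited to one consonant).
Each unlicensed consonant becomes the onset of a new syllable: /n/ → /no/, /w/ → /wo/, /n/ → /no/.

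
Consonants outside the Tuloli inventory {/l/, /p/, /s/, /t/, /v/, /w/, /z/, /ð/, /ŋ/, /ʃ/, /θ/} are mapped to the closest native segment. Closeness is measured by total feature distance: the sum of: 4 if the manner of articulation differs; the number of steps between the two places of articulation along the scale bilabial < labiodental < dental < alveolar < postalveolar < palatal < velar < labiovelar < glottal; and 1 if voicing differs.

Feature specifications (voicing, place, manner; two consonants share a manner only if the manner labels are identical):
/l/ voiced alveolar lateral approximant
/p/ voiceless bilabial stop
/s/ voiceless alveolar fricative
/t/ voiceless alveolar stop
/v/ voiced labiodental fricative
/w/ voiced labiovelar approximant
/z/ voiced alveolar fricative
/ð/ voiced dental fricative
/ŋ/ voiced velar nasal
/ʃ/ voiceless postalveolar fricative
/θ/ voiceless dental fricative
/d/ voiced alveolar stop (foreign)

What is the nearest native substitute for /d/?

/t/ is closest: same manner (stop), place distance 0 (alveolar→alveolar), voicing differs (+1); total 1. Next closest is /l/ at distance 4.

t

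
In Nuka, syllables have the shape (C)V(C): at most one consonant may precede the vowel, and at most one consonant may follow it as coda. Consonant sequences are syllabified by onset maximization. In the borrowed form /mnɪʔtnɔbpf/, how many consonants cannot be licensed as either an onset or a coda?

Syllabifying with onset maximization leaves /m/, /t/, /p/, /f/ stranded (at most one coda consonant is licensed; onsets are limited to one consonant).

4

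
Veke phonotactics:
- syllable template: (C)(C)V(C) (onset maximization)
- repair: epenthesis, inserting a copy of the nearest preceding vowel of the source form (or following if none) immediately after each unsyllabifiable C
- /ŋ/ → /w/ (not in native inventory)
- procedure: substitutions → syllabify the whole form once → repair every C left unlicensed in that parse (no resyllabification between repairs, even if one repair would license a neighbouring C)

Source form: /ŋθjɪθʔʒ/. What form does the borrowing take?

wɪθjɪθʔɪʒɪ

Substitution: /ŋ/ → /w/, giving /wθjɪθʔʒ/.
Syllabifying with onset maximization leaves /w/, /ʔ/, /ʒ/ stranded (at most one coda consonant is licensed; onsets may contain at most 2 consonants).
Each unlicensed consonant becomes the onset of a new syllable: /w/ → /wɪ/, /ʔ/ → /ʔɪ/, /ʒ/ → /ʒɪ/.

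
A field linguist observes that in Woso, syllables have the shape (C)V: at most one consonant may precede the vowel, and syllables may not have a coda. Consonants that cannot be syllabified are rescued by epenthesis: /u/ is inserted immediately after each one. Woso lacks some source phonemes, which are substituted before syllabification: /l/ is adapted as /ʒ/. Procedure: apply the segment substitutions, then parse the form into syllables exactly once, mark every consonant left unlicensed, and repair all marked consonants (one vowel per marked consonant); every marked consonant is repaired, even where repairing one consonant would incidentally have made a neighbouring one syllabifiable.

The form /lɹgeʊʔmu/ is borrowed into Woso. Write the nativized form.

ʒuɹugeʊʔumu

Substitution: /l/ → /ʒ/, giving /ʒɹgeʊʔmu/.
Syllabifying with onset maximization leaves /ʒ/, /ɹ/, /ʔ/ stranded (no codas are permitted; onsets are limited to one consonant).
Each unlicensed consonant becomes the onset of a new syllable: /ʒ/ → /ʒu/, /ɹ/ → /ɹu/, /ʔ/ → /ʔu/.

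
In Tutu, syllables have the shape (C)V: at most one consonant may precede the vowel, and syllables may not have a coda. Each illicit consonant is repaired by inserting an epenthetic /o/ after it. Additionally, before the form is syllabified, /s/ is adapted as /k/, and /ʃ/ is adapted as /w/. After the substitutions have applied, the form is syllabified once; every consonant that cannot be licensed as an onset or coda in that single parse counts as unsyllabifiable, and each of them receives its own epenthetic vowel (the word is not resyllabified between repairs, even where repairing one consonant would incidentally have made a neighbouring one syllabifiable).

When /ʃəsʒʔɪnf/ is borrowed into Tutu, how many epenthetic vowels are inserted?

After substitution the input is /wəkʒʔɪnf/.
The unsyllabifiable consonants are /k/, /ʒ/, /n/, /f/; each receives one epenthetic vowel.

4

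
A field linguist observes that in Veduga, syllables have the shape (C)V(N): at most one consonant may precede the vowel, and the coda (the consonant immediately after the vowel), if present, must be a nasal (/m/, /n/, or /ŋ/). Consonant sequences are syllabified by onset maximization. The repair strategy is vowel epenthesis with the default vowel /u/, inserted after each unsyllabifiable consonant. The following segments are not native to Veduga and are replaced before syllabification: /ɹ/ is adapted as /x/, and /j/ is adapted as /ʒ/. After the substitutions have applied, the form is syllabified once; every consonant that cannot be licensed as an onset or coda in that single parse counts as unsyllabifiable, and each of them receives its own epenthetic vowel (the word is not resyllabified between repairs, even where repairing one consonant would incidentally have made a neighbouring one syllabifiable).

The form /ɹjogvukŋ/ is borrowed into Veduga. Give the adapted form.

Substitution: /ɹ/ → /x/, /j/ → /ʒ/, giving /xʒogvukŋ/.
The consonants /x/, /g/, /k/, /ŋ/ cannot be parsed into a legal (C)V(N) syllable (only a nasal (/m/, /n/, or /ŋ/) is licensed in coda position; onsets are limited to one consonant).
Epenthesis after each stranded consonant: /x/ → /xu/, /g/ → /gu/, /k/ → /ku/, /ŋ/ → /ŋu/.

xuʒoguvukuŋu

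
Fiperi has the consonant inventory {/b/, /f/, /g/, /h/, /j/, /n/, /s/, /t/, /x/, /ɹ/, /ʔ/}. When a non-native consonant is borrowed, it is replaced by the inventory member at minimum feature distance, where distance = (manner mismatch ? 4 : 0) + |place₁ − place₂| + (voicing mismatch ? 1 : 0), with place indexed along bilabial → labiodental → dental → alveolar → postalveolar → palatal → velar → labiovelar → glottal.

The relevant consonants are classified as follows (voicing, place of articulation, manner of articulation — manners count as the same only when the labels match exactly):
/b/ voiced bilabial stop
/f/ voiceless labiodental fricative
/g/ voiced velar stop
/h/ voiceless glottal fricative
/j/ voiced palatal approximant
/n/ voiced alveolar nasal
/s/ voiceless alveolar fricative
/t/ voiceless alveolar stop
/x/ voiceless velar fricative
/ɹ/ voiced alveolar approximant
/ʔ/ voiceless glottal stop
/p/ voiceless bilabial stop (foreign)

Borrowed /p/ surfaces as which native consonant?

b

/b/ is closest: same manner (stop), place distance 0 (bilabial→bilabial), voicing differs (+1); total 1. Next closest is /t/ at distance 3.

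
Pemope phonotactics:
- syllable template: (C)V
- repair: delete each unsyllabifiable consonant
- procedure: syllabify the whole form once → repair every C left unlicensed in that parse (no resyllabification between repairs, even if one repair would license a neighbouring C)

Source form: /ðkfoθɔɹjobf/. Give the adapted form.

foθɔjo

The consonants /ð/, /k/, /ɹ/, /b/, /f/ cannot be parsed into a legal (C)V syllable (no codas are permitted; onsets are limited to one consonant).
Deletion applies to /ð/, /k/, /ɹ/, /b/, /f/.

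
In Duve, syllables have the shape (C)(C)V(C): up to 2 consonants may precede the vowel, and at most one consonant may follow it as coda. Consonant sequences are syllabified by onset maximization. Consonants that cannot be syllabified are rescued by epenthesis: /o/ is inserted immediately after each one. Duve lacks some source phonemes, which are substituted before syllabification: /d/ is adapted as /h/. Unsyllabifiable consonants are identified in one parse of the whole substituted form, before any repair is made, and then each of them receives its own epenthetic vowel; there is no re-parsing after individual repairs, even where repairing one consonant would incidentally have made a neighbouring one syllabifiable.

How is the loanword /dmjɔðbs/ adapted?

homjɔðboso

Substitution: /d/ → /h/, giving /hmjɔðbs/.
The consonants /h/, /b/, /s/ cannot be parsed into a legal (C)(C)V(C) syllable (at most one coda consonant is licensed; onsets may contain at most 2 consonants).
Epenthesis after each stranded consonant: /h/ → /ho/, /b/ → /bo/, /s/ → /so/.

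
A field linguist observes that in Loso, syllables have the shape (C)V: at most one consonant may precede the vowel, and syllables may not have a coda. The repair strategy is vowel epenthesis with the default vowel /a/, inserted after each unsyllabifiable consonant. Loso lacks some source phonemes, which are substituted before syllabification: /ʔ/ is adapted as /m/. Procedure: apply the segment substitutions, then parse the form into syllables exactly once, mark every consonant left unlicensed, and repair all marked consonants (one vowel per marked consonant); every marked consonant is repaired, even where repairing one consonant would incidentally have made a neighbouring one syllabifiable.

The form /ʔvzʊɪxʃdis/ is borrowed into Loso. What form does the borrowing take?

Substitution: /ʔ/ → /m/, giving /mvzʊɪxʃdis/.
The consonants /m/, /v/, /x/, /ʃ/, /s/ cannot be parsed into a legal (C)V syllable (no codas are permitted; onsets are limited to one consonant).
Epenthesis after each stranded consonant: /m/ → /ma/, /v/ → /va/, /x/ → /xa/, /ʃ/ → /ʃa/, /s/ → /sa/.

mavazʊɪxaʃadisa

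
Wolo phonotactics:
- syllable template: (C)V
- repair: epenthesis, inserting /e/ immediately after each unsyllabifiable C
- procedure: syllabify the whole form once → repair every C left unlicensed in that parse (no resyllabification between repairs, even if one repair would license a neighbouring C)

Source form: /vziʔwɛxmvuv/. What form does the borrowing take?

Under (C)V, the unsyllabifiable consonants are /v/, /ʔ/, /x/, /m/, /v/ (no codas are permitted; onsets are limited to one consonant).
Each unlicensed consonant becomes the onset of a new syllable: /v/ → /ve/, /ʔ/ → /ʔe/, /x/ → /xe/, /m/ → /me/, /v/ → /ve/.

veziʔewɛxemevuve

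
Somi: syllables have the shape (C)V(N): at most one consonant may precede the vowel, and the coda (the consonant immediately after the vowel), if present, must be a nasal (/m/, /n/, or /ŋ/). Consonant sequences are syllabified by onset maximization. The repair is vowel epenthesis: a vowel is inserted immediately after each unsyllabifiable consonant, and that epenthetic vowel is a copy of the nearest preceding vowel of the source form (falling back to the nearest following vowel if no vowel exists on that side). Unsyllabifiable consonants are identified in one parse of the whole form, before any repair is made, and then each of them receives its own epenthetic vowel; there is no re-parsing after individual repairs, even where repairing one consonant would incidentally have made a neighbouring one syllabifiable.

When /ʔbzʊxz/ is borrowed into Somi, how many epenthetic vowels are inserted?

4

The unsyllabifiable consonants are /ʔ/, /b/, /x/, /z/; each receives one epenthetic vowel.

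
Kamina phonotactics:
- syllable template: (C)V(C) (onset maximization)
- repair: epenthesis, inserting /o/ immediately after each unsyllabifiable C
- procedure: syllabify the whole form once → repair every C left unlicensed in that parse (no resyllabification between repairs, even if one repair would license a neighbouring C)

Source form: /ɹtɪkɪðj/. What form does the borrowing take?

The consonants /ɹ/, /j/ cannot be parsed into a legal (C)V(C) syllable (at most one coda consonant is licensed; onsets are limited to one consonant).
Each unlicensed consonant becomes the onset of a new syllable: /ɹ/ → /ɹo/, /j/ → /jo/.

ɹotɪkɪðjo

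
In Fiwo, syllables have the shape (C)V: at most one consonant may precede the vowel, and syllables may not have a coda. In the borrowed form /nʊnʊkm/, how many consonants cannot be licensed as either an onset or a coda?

2

Syllabifying with onset maximization leaves /k/, /m/ stranded (no codas are permitted; onsets are limited to one consonant).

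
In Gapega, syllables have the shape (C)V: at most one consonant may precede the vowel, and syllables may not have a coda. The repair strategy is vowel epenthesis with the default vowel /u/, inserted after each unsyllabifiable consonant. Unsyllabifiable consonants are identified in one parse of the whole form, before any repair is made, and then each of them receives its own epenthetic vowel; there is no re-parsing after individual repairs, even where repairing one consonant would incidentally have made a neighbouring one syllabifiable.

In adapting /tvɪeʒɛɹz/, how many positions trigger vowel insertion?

3

The unsyllabifiable consonants are /t/, /ɹ/, /z/; each receives one epenthetic vowel.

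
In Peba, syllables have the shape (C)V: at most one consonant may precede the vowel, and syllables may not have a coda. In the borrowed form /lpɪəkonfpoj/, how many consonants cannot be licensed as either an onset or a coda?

Under (C)V, the unsyllabifiable consonants are /l/, /n/, /f/, /j/ (no codas are permitted; onsets are limited to one consonant).

4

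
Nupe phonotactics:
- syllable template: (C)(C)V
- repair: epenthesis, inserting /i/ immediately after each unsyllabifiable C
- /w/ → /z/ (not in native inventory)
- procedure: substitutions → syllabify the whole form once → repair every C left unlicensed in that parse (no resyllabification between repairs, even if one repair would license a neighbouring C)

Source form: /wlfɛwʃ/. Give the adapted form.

Substitution: /w/ → /z/, giving /zlfɛzʃ/.
Under (C)(C)V, the unsyllabifiable consonants are /z/, /z/, /ʃ/ (no codas are permitted; onsets may contain at most 2 consonants).
Inserting the epenthetic vowel yields /z/ → /zi/, /z/ → /zi/, /ʃ/ → /ʃi/.

zilfɛziʃi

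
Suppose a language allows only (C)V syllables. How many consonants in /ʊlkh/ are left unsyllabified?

3

The consonants /l/, /k/, /h/ cannot be parsed into a legal (C)V syllable (no codas are permitted; onsets are limited to one consonant).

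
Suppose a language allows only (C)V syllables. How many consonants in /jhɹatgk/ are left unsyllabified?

Under (C)V, the unsyllabifiable consonants are /j/, /h/, /t/, /g/, /k/ (no codas are permitted; onsets are limited to one consonant).

5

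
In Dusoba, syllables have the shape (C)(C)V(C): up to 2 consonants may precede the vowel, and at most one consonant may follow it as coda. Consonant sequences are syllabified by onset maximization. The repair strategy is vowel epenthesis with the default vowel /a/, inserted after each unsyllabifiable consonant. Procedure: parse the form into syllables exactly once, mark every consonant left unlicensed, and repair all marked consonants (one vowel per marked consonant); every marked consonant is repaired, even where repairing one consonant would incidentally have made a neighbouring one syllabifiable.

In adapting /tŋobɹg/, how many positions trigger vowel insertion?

The unsyllabifiable consonants are /ɹ/, /g/; each receives one epenthetic vowel.

2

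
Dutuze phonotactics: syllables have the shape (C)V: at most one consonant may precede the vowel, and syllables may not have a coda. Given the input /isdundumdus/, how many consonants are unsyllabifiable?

Syllabifying with onset maximization leaves /s/, /n/, /m/, /s/ stranded (no codas are permitted; onsets are limited to one consonant).

4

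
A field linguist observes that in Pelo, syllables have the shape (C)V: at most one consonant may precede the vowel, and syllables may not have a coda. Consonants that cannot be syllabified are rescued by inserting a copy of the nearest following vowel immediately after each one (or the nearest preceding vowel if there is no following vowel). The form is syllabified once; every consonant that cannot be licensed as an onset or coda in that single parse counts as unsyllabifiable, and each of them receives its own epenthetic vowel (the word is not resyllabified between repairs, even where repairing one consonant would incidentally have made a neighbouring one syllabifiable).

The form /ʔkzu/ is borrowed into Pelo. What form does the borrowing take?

ʔukuzu

The consonants /ʔ/, /k/ cannot be parsed into a legal (C)V syllable (no codas are permitted; onsets are limited to one consonant).
Each unlicensed consonant becomes the onset of a new syllable: /ʔ/ → /ʔu/, /k/ → /ku/.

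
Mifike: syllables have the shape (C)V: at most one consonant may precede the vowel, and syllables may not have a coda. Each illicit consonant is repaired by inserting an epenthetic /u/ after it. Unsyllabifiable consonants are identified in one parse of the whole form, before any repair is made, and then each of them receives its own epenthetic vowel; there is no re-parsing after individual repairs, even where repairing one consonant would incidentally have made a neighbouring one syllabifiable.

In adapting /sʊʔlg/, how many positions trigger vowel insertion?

3

The unsyllabifiable consonants are /ʔ/, /l/, /g/; each receives one epenthetic vowel.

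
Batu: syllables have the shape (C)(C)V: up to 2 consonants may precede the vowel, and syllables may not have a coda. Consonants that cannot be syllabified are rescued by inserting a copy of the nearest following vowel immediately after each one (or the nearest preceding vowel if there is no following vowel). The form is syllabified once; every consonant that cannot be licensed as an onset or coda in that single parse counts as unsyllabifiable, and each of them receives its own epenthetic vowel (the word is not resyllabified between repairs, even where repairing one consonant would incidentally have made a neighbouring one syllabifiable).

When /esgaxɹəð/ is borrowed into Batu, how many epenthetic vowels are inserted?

The unsyllabifiable consonants are /ð/; each receives one epenthetic vowel.

1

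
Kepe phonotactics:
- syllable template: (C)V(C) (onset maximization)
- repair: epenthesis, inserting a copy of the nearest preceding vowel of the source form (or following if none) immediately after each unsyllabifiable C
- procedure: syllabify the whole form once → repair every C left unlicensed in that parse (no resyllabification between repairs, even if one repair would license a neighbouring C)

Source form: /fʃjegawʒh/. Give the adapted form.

The consonants /f/, /ʃ/, /ʒ/, /h/ cannot be parsed into a legal (C)V(C) syllable (at most one coda consonant is licensed; onsets are limited to one consonant).
Each unlicensed consonant becomes the onset of a new syllable: /f/ → /fe/, /ʃ/ → /ʃe/, /ʒ/ → /ʒa/, /h/ → /ha/.

feʃejegawʒaha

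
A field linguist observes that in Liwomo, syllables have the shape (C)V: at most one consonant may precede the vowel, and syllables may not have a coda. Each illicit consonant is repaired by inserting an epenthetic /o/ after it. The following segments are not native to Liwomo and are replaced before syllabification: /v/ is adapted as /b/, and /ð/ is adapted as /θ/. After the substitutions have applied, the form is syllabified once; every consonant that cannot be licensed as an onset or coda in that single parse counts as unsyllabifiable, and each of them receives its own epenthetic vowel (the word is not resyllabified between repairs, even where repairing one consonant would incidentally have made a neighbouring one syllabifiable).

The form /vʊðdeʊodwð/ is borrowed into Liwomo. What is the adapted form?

bʊθodeʊodowoθo

Substitution: /v/ → /b/, /ð/ → /θ/, giving /bʊθdeʊodwθ/.
Syllabifying with onset maximization leaves /θ/, /d/, /w/, /θ/ stranded (no codas are permitted; onsets are limited to one consonant).
Each unlicensed consonant becomes the onset of a new syllable: /θ/ → /θo/, /d/ → /do/, /w/ → /wo/, /θ/ → /θo/.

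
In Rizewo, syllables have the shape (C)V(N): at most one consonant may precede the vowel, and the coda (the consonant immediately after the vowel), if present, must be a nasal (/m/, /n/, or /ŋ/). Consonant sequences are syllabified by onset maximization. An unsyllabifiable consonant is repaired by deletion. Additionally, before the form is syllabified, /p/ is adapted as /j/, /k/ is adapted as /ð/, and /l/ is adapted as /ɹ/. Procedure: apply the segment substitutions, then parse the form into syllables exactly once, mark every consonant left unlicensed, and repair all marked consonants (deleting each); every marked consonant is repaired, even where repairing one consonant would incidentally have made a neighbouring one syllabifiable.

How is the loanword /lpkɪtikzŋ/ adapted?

Substitution: /l/ → /ɹ/, /p/ → /j/, /k/ → /ð/, giving /ɹjðɪtiðzŋ/.
Syllabifying with onset maximization leaves /ɹ/, /j/, /ð/, /z/, /ŋ/ stranded (only a nasal (/m/, /n/, or /ŋ/) is licensed in coda position; onsets are limited to one consonant).
Each unlicensed consonant is deleted: /ɹ/, /j/, /ð/, /z/, /ŋ/.

ðɪti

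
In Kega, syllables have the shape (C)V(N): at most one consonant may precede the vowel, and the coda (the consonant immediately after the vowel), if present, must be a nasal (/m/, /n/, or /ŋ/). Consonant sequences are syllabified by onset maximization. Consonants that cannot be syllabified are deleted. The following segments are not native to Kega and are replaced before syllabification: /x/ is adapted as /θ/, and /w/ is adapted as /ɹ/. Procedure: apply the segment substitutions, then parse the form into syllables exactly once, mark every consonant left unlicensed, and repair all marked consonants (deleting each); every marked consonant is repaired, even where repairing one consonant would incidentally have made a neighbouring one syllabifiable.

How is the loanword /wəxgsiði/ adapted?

ɹəsiði

Substitution: /w/ → /ɹ/, /x/ → /θ/, giving /ɹəθgsiði/.
Syllabifying with onset maximization leaves /θ/, /g/ stranded (only a nasal (/m/, /n/, or /ŋ/) is licensed in coda position; onsets are limited to one consonant).
Deletion applies to /θ/, /g/.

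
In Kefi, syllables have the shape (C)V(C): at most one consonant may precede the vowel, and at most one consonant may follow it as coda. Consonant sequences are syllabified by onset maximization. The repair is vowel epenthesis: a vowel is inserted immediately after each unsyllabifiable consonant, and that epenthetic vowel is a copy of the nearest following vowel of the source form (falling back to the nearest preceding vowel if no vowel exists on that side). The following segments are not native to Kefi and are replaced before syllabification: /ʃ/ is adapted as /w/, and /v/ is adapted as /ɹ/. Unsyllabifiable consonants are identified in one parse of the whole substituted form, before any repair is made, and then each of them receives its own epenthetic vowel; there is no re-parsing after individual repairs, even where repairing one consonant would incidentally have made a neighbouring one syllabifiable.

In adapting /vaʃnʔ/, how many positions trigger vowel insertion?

2

After substitution the input is /ɹawnʔ/.
The unsyllabifiable consonants are /n/, /ʔ/; each receives one epenthetic vowel.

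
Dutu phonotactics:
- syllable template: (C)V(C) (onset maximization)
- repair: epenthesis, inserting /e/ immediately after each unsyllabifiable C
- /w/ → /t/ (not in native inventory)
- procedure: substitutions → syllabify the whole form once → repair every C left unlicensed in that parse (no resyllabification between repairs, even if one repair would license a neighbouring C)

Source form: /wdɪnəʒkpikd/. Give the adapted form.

tedɪnəʒkepikde

Substitution: /w/ → /t/, giving /tdɪnəʒkpikd/.
The consonants /t/, /k/, /d/ cannot be parsed into a legal (C)V(C) syllable (at most one coda consonant is licensed; onsets are limited to one consonant).
Each unlicensed consonant becomes the onset of a new syllable: /t/ → /te/, /k/ → /ke/, /d/ → /de/.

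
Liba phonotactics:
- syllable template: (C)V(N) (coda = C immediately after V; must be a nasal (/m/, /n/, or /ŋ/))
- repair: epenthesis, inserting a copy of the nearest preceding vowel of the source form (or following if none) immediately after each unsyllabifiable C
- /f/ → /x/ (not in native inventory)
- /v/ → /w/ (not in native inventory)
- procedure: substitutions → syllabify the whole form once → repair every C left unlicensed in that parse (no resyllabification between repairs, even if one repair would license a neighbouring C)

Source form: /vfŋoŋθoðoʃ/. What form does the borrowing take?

woxoŋoŋθoðoʃo

Substitution: /v/ → /w/, /f/ → /x/, giving /wxŋoŋθoðoʃ/.
Syllabifying with onset maximization leaves /w/, /x/, /ʃ/ stranded (only a nasal (/m/, /n/, or /ŋ/) is licensed in coda position; onsets are limited to one consonant).
Epenthesis after each stranded consonant: /w/ → /wo/, /x/ → /xo/, /ʃ/ → /ʃo/.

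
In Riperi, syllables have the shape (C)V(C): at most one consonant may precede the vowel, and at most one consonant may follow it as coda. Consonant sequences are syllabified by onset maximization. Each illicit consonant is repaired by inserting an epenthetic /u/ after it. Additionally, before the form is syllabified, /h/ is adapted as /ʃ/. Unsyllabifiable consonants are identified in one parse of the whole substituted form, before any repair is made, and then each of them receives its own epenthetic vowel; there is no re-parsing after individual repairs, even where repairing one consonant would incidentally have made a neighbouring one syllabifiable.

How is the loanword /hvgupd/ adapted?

Substitution: /h/ → /ʃ/, giving /ʃvgupd/.
The consonants /ʃ/, /v/, /d/ cannot be parsed into a legal (C)V(C) syllable (at most one coda consonant is licensed; onsets are limited to one consonant).
Each unlicensed consonant becomes the onset of a new syllable: /ʃ/ → /ʃu/, /v/ → /vu/, /d/ → /du/.

ʃuvugupdu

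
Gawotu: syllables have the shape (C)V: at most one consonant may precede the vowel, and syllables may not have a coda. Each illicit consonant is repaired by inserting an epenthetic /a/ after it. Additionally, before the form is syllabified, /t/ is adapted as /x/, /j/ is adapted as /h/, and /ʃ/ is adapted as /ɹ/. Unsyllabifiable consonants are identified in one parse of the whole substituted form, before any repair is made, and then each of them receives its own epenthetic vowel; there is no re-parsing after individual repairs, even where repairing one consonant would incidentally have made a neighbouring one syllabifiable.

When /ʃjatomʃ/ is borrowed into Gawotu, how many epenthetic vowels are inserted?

After substitution the input is /ɹhaxomɹ/.
The unsyllabifiable consonants are /ɹ/, /m/, /ɹ/; each receives one epenthetic vowel.

3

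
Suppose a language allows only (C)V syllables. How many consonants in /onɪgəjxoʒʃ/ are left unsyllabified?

3

Under (C)V, the unsyllabifiable consonants are /j/, /ʒ/, /ʃ/ (no codas are permitted; onsets are limited to one consonant).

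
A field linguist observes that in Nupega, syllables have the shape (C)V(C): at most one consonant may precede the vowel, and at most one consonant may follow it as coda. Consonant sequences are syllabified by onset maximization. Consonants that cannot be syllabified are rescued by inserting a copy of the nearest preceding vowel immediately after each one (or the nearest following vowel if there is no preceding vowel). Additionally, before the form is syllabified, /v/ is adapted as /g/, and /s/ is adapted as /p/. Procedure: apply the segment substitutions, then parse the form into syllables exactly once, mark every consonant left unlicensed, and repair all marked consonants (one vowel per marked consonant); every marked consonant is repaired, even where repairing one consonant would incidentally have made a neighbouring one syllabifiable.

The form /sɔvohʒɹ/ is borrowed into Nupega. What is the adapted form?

pɔgohʒoɹo

Substitution: /s/ → /p/, /v/ → /g/, giving /pɔgohʒɹ/.
Under (C)V(C), the unsyllabifiable consonants are /ʒ/, /ɹ/ (at most one coda consonant is licensed; onsets are limited to one consonant).
Each unlicensed consonant becomes the onset of a new syllable: /ʒ/ → /ʒo/, /ɹ/ → /ɹo/.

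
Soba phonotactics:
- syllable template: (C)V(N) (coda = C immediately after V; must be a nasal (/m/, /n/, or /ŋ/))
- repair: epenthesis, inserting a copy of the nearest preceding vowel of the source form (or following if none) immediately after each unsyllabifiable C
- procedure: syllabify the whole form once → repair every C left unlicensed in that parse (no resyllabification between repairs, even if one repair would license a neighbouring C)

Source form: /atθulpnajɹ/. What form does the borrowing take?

The consonants /t/, /l/, /p/, /j/, /ɹ/ cannot be parsed into a legal (C)V(N) syllable (only a nasal (/m/, /n/, or /ŋ/) is licensed in coda position; onsets are limited to one consonant).
Epenthesis after each stranded consonant: /t/ → /ta/, /l/ → /lu/, /p/ → /pu/, /j/ → /ja/, /ɹ/ → /ɹa/.

ataθulupunajaɹa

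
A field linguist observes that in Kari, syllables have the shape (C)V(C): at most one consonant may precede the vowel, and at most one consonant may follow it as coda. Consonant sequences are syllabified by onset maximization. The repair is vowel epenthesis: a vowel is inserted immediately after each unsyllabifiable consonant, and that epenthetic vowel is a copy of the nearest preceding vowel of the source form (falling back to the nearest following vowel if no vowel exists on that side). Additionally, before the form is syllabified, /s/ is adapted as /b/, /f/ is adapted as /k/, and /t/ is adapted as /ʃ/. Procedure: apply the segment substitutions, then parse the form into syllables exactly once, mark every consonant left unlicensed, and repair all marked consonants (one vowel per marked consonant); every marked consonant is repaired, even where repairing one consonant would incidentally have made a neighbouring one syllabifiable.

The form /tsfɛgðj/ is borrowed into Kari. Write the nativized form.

ʃɛbɛkɛgðɛjɛ

Substitution: /t/ → /ʃ/, /s/ → /b/, /f/ → /k/, giving /ʃbkɛgðj/.
The consonants /ʃ/, /b/, /ð/, /j/ cannot be parsed into a legal (C)V(C) syllable (at most one coda consonant is licensed; onsets are limited to one consonant).
Each unlicensed consonant becomes the onset of a new syllable: /ʃ/ → /ʃɛ/, /b/ → /bɛ/, /ð/ → /ðɛ/, /j/ → /jɛ/.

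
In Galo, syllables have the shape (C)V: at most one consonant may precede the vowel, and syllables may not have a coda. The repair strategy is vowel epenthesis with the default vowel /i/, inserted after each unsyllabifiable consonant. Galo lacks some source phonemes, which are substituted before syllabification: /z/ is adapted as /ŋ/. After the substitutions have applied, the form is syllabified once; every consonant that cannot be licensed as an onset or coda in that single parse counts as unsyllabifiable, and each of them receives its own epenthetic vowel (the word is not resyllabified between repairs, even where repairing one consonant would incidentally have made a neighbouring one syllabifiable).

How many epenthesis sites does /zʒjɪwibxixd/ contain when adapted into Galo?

5

After substitution the input is /ŋʒjɪwibxixd/.
The unsyllabifiable consonants are /ŋ/, /ʒ/, /b/, /x/, /d/; each receives one epenthetic vowel.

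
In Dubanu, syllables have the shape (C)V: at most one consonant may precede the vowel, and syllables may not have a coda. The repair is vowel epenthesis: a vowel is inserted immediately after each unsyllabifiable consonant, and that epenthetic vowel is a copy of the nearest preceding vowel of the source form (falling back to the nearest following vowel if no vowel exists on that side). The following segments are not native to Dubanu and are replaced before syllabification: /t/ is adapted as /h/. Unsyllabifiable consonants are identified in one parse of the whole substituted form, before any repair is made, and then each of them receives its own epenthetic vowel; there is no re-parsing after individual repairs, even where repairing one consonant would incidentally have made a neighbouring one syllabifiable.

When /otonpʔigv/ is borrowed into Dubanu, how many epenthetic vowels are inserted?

After substitution the input is /ohonpʔigv/.
The unsyllabifiable consonants are /n/, /p/, /g/, /v/; each receives one epenthetic vowel.

4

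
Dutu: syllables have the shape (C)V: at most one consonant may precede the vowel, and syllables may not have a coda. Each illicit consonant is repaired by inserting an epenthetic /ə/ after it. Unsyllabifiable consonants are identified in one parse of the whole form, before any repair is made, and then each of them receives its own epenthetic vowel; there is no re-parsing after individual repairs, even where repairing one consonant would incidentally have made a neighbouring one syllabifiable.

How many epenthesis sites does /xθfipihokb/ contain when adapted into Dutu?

4

The unsyllabifiable consonants are /x/, /θ/, /k/, /b/; each receives one epenthetic vowel.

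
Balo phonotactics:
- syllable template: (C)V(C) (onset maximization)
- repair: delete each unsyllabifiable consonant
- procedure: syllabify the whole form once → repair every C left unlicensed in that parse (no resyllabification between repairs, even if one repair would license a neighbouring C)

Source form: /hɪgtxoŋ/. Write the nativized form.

hɪgxoŋ

Syllabifying with onset maximization leaves /t/ stranded (at most one coda consonant is licensed; onsets are limited to one consonant).
Each unlicensed consonant is deleted: /t/.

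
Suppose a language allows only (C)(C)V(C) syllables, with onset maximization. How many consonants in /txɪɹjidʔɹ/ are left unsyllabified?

The consonants /ʔ/, /ɹ/ cannot be parsed into a legal (C)(C)V(C) syllable (at most one coda consonant is licensed; onsets may contain at most 2 consonants).

2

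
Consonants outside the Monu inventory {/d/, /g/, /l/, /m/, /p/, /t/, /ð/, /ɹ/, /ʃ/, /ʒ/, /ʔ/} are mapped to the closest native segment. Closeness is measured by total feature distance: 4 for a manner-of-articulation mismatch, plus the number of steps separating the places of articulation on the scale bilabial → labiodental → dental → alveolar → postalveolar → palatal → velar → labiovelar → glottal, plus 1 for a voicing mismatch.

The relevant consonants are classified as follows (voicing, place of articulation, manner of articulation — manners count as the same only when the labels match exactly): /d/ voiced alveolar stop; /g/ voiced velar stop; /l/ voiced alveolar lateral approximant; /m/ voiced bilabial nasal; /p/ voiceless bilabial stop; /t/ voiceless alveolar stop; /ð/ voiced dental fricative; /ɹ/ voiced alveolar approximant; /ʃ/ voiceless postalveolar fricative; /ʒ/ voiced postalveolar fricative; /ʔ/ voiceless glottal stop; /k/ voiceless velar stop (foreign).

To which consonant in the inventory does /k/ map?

/g/ is closest: same manner (stop), place distance 0 (velar→velar), voicing differs (+1); total 1. Next closest is /ʔ/ at distance 2.

g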